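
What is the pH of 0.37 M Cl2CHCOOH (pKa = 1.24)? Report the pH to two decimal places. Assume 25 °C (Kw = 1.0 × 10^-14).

pH = 0.92

Cl2CHCOOH ⇌ Cl2CHCOO- + H+
Ka = 10^(−1.24) = 5.75 × 10^-2
Ka = [H+]²/(0.37 − [H+]) = 5.75 × 10^-2
Here C₀/Ka ≈ 6.43, so the small-[H+] approximation fails. Use the quadratic:
[H+] = (−Ka + √(Ka² + 4·Ka·C₀))/2 = 1.20 × 10^-1 M
pH = −log[H+] = −log(1.20 × 10^-1) = 0.92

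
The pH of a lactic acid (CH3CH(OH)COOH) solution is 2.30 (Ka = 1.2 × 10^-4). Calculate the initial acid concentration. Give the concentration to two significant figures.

[H+] = 10^(-2.30) = 5.01 × 10^-3 M = x
Ka = x²/(C₀ − x) ⇒ C₀ = x + x²/Ka
C₀ = 5.01 × 10^-3 + (5.01 × 10^-3)²/(1.2 × 10^-4) = 2.14 × 10^-1 M

C₀ = 2.1 × 10^-1 M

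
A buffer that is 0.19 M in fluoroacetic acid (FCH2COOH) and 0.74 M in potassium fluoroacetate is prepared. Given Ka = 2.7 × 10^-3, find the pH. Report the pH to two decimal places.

pKa = −log(2.7 × 10^-3) = 2.569
Using pH = pKa + log([base]/[acid]) with [base]/[acid] = 0.74/0.19:
pH = 2.569 + (+0.590) = 3.16

pH = 3.16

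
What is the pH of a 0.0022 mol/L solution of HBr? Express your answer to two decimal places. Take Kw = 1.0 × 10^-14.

pH = 2.66

HBr is a strong acid and dissociates completely, so [H+] = 0.0022 M.
pH = -log(0.0022) = 2.66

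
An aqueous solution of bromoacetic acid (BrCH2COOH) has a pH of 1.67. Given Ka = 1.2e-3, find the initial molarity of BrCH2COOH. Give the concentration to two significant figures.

C₀ = 4.0 × 10^-1 M

[H+] = 10^(-1.67) = 2.14 × 10^-2 M = x
Ka = x²/(C₀ − x) ⇒ C₀ = x + x²/Ka
C₀ = 2.14 × 10^-2 + (2.14 × 10^-2)²/(1.2 × 10^-3) = 4.03 × 10^-1 M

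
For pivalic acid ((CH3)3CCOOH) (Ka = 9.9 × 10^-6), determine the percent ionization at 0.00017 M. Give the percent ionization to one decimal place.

21.4%

(CH3)3CCOOH ⇌ (CH3)3CCOO- + H+; let x = [H+] at equilibrium.
Solve x² + 9.9e-06x − 1.68e-09 = 0 → x = 3.64 × 10^-5 M
% ionization = x/C₀ × 100% = 3.64 × 10^-5/0.00017 × 100% = 21.4%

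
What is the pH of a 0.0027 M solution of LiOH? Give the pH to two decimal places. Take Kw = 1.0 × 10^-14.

LiOH is a strong base; [OH-] = 0.0027 M.
pOH = -log(0.0027) = 2.57
pH = 14.00 - 2.57 = 11.43

pH = 11.43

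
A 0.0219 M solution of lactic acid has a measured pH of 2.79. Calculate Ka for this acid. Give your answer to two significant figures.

Ka = 1.3 × 10^-4

[H+] = 10^(-2.79) = 1.62 × 10^-3 M
At equilibrium [HA] = 0.0219 − 1.62 × 10^-3 = 2.03 × 10^-2 M
Ka = [H+][A-]/[HA] = (1.62 × 10^-3)² / 2.03 × 10^-2 = 1.3 × 10^-4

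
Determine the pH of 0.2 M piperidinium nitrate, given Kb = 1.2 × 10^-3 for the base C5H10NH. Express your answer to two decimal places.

C5H10NH2+ is the conjugate acid of the weak base C5H10NH.
Ka = Kw/Kb = 1.0×10^-14 / 1.2 × 10^-3 = 8.33 × 10^-12
Ka = [H+]²/(0.2 − [H+]) = 8.33 × 10^-12
Assume [H+] ≪ 0.2: [H+] ≈ √(8.33 × 10^-12 × 0.2) = 1.29 × 10^-6 M
Check: 0.00065% ionized — well under 5%, approximation valid.
pH = −log[H+] = −log(1.29 × 10^-6) = 5.89

pH = 5.89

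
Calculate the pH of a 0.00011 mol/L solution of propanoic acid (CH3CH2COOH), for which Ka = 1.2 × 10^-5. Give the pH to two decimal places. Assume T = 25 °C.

CH3CH2COOH ⇌ CH3CH2COO- + H+
From the ICE table, Ka = x²/(0.00011 − x) = 1.2 × 10^-5.
Here C₀/Ka ≈ 9.17, so the small-x approximation fails. Use the quadratic:
x = (−Ka + √(Ka² + 4·Ka·C₀))/2 = 3.08 × 10^-5 M
pH = −log[H+] = −log(3.08 × 10^-5) = 4.51

pH = 4.51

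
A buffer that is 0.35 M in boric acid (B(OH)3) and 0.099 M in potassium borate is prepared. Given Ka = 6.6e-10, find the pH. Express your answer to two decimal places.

pH = 8.63

pKa = −log(6.6 × 10^-10) = 9.180
Henderson–Hasselbalch: pH = pKa + log([B(OH)4-]/[B(OH)3]) = 9.180 + log(0.099/0.35)
pH = 9.180 + (-0.548) = 8.63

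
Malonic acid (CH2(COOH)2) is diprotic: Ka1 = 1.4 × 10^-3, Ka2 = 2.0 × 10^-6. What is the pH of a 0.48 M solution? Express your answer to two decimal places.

pH = 1.60

Since Ka1 ≫ Ka2, the first ionization dominates [H+].
Ka1 = x²/(0.48 − x) = 1.4 × 10^-3
Solving the quadratic: x = (−Ka1 + √(Ka1² + 4·Ka1·C₀))/2 = 2.52 × 10^-2 M
pH = −log(2.52 × 10^-2) = 1.60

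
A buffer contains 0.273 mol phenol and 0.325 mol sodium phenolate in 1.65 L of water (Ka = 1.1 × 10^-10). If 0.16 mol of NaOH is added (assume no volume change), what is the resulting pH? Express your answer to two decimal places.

pH = 10.59

OH- converts C6H5OH to C6H5O-: C6H5OH → 0.113 mol, C6H5O- → 0.485 mol.
pKa = −log(1.1 × 10^-10) = 9.959
Henderson–Hasselbalch with mole ratio 0.485/0.113: pH = 9.959 + (+0.633)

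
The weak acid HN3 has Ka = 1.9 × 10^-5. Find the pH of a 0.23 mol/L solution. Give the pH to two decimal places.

pH = 2.68

HN3 ⇌ N3- + H+
From the ICE table, Ka = [H+]²/(0.23 − [H+]) = 1.9 × 10^-5.
Neglecting [H+] in the denominator: [H+] = √(1.9 × 10^-5 × 0.23) = 2.09 × 10^-3 M
pH = −log(2.09 × 10^-3) = 2.68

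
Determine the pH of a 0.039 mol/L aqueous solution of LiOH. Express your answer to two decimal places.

LiOH is a strong base; [OH-] = 0.039 M.
pOH = -log(0.039) = 1.41
pH = 14.00 - 1.41 = 12.59

pH = 12.59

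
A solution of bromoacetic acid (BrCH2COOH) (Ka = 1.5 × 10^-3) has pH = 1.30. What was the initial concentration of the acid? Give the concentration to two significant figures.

[H+] = 10^(-1.30) = 5.01 × 10^-2 M = x
Ka = x²/(C₀ − x) ⇒ C₀ = x + x²/Ka
C₀ = 5.01 × 10^-2 + (5.01 × 10^-2)²/(1.5 × 10^-3) = 1.72 M

C₀ = 1.7 M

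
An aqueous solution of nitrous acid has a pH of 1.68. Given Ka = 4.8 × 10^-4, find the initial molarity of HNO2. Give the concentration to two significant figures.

C₀ = 9.3 × 10^-1 M

[H+] = 10^(-1.68) = 2.09 × 10^-2 M = x
Ka = x²/(C₀ − x) ⇒ C₀ = x + x²/Ka
C₀ = 2.09 × 10^-2 + (2.09 × 10^-2)²/(4.8 × 10^-4) = 9.31 × 10^-1 M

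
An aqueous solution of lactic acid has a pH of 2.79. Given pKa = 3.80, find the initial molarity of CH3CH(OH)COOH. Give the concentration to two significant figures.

C₀ = 1.8 × 10^-2 M

[H+] = 10^(-2.79) = 1.62 × 10^-3 M = x
Ka = 10^(−3.80) = 1.58 × 10^-4
Ka = x²/(C₀ − x) ⇒ C₀ = x + x²/Ka
C₀ = 1.62 × 10^-3 + (1.62 × 10^-3)²/(1.58 × 10^-4) = 1.82 × 10^-2 M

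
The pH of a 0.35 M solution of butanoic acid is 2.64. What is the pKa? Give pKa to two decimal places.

pKa = 4.82

[H+] = 10^(-2.64) = 2.29 × 10^-3 M
At equilibrium [HA] = 0.35 − 2.29 × 10^-3 = 3.48 × 10^-1 M
Ka = [H+][A-]/[HA] = (2.29 × 10^-3)² / 3.48 × 10^-1 = 1.51 × 10^-5
pKa = -log(1.51 × 10^-5) = 4.82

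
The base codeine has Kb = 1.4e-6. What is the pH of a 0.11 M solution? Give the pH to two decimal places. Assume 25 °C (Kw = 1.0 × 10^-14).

pH = 10.59

C18H21NO3 + H2O ⇌ C18H22NO3+ + OH-
Let x = [OH-] at equilibrium. Kb = x²/(0.11 − x).
Assume x ≪ 0.11: x ≈ √(1.4 × 10^-6 × 0.11) = 3.92 × 10^-4 M
(x/C₀ = 0.36% < 5%, so the approximation holds.)
pOH = 3.41, so pH = 14.00 − pOH = 10.59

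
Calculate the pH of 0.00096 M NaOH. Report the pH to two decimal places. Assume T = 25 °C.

pH = 10.98

NaOH is a strong base; [OH-] = 0.00096 M.
pOH = -log(0.00096) = 3.02
pH = 14.00 - 3.02 = 10.98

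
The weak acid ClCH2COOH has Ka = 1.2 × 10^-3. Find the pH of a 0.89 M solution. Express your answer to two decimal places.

ClCH2COOH ⇌ ClCH2COO- + H+
From the ICE table, Ka = [H+]²/(0.89 − [H+]) = 1.2 × 10^-3.
Neglecting [H+] in the denominator: [H+] = √(1.2 × 10^-3 × 0.89) = 3.27 × 10^-2 M
pH = −log(3.27 × 10^-2) = 1.49

pH = 1.49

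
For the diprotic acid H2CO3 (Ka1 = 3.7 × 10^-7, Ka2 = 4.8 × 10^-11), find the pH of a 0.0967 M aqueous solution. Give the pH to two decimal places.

pH = 3.72

Since Ka1 ≫ Ka2, the first ionization dominates [H+].
Ka1 = x²/(0.0967 − x) = 3.7 × 10^-7
x ≈ √(3.7 × 10^-7 × 0.0967) = 1.89 × 10^-4 M
pH = −log(1.89 × 10^-4) = 3.72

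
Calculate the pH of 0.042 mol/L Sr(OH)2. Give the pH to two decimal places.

Sr(OH)2 is a strong base (each formula unit releases 2 OH-); [OH-] = 0.084 M.
pOH = -log(0.084) = 1.08
pH = 14.00 - 1.08 = 12.92

pH = 12.92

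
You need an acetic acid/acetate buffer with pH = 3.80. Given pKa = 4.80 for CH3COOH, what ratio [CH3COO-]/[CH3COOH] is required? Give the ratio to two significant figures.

pH = pKa + log(r) ⇒ log(r) = 3.80 − 4.80 = -1.00
r = [CH3COO-]/[CH3COOH] = 10^(-1.00) = 0.1

ratio = 0.10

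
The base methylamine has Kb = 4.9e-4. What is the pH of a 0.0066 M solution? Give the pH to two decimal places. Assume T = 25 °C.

CH3NH2 + H2O ⇌ CH3NH3+ + OH-
From the ICE table, Kb = x²/(0.0066 − x) = 4.9 × 10^-4.
The 5% rule fails; solving x² + Kb·x − Kb·C₀ = 0 exactly:
x = [−0.00049 + √(0.00049² + 1.29e-05)]/2 = 1.57 × 10^-3 M
pOH = 2.80, so pH = 14.00 − pOH = 11.20

pH = 11.20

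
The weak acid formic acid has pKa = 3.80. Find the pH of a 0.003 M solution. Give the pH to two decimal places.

HCOOH ⇌ HCOO- + H+
Ka = 10^(−3.80) = 1.58 × 10^-4
Ka = x²/(0.003 − x) = 1.58 × 10^-4
x is not negligible relative to C₀; solve x² + 0.000158·x − 4.74e-07 = 0.
x = [−0.000158 + √(0.000158² + 1.9e-06)]/2 = 6.14 × 10^-4 M
pH = −log(6.14 × 10^-4) = 3.21

pH = 3.21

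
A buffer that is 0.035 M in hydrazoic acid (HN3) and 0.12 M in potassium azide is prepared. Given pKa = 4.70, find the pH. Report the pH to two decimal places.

Henderson–Hasselbalch: pH = pKa + log([N3-]/[HN3]) = 4.70 + log(0.12/0.035)
pH = 4.70 + (+0.535) = 5.24

pH = 5.24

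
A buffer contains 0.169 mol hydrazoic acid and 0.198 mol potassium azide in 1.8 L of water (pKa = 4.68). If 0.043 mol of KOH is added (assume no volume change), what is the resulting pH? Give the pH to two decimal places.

pH = 4.96

OH- converts HN3 to N3-: HN3 → 0.126 mol, N3- → 0.241 mol.
Henderson–Hasselbalch with mole ratio 0.241/0.126: pH = 4.68 + (+0.282)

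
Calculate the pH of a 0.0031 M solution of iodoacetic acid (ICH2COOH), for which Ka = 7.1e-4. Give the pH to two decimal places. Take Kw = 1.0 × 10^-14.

pH = 2.93

ICH2COOH ⇌ ICH2COO- + H+
From the ICE table, Ka = x²/(0.0031 − x) = 7.1 × 10^-4.
x is not negligible relative to C₀; solve x² + 0.00071·x − 2.2e-06 = 0.
x = (−Ka + √(Ka² + 4·Ka·C₀))/2 = 1.17 × 10^-3 M
pH = −log[H+] = −log(1.17 × 10^-3) = 2.93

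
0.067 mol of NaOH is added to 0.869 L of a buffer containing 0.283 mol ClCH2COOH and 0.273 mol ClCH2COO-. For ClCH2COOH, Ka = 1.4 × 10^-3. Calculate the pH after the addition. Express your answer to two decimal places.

After neutralization: n(ClCH2COOH) = 0.216 mol, n(ClCH2COO-) = 0.34 mol.
pKa = −log(1.4 × 10^-3) = 2.854
pH = pKa + log([A⁻]/[HA]) = 2.854 + log(0.34/0.216) = 2.854 +0.197

pH = 3.05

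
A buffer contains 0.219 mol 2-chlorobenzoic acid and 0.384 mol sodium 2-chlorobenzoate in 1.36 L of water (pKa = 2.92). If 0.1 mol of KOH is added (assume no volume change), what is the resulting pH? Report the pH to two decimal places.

pH = 3.53

After neutralization: n(ClC6H4COOH) = 0.119 mol, n(ClC6H4COO-) = 0.484 mol.
pH = pKa + log([A⁻]/[HA]) = 2.92 + log(0.484/0.119) = 2.92 +0.609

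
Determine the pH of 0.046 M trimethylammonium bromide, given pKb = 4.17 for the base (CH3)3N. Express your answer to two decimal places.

pH = 5.58

(CH3)3NH+ is the conjugate acid of the weak base (CH3)3N.
Kb = 10^(−4.17) = 6.76 × 10^-5
Ka = Kw/Kb = 1.0×10^-14 / 6.76 × 10^-5 = 1.48 × 10^-10
Ka = [H+]²/(0.046 − [H+]) = 1.48 × 10^-10
Neglecting [H+] in the denominator: [H+] = √(1.48 × 10^-10 × 0.046) = 2.61 × 10^-6 M
Check: 0.0057% ionized — well under 5%, approximation valid.
pH = −log[H+] = −log(2.61 × 10^-6) = 5.58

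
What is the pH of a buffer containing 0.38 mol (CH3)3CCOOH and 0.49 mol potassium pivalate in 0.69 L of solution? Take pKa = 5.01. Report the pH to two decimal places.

pH = 5.12

Using pH = pKa + log([base]/[acid]) with [base]/[acid] = 0.49/0.38:
pH = 5.01 + (+0.110) = 5.12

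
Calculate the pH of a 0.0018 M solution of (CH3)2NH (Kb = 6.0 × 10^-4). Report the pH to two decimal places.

pH = 10.89

(CH3)2NH + H2O ⇌ (CH3)2NH2+ + OH-
From the ICE table, Kb = [OH-]²/(0.0018 − [OH-]) = 6.0 × 10^-4.
The 5% rule fails; solving [OH-]² + Kb·[OH-] − Kb·C₀ = 0 exactly:
[OH-] = (−Kb + √(Kb² + 4·Kb·C₀))/2 = 7.82 × 10^-4 M
pOH = 3.11, so pH = 14.00 − pOH = 10.89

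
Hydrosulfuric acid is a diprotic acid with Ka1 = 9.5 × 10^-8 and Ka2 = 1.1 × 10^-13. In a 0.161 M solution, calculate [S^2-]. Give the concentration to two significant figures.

First ionization gives [H+] ≈ [HS-] = 1.24 × 10^-4 M.
Second step: Ka2 = [H+][S^2-]/[HS-] ≈ [S^2-] (since [H+] ≈ [HS-]).
So [S^2-] ≈ Ka2.

1.1 × 10^-13 M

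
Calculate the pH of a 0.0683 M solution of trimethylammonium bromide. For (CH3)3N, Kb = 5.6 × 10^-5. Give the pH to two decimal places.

pH = 5.46

(CH3)3NH+ is the conjugate acid of the weak base (CH3)3N.
Ka = Kw/Kb = 1.0×10^-14 / 5.6 × 10^-5 = 1.79 × 10^-10
Ka = x²/(0.0683 − x) = 1.79 × 10^-10
Neglecting x in the denominator: x = √(1.79 × 10^-10 × 0.0683) = 3.50 × 10^-6 M
(x/C₀ = 0.0051% < 5%, so the approximation holds.)
pH = −log[H+] = −log(3.50 × 10^-6) = 5.46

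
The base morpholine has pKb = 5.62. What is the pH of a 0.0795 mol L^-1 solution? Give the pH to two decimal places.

C4H8ONH + H2O ⇌ C4H8ONH2+ + OH-
Kb = 10^(−5.62) = 2.40 × 10^-6
Kb = [OH-]²/(0.0795 − [OH-]) = 2.40 × 10^-6
Since Kb ≪ C₀, [OH-] ≈ √(Kb·C₀) = 4.37 × 10^-4 M.
Check: 0.55% ionized — well under 5%, approximation valid.
pOH = −log(4.37 × 10^-4) = 3.36; pH = 14.00 − 3.36 = 10.64

pH = 10.64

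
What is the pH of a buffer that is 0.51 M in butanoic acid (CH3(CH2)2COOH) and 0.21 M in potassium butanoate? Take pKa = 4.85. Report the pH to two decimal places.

pH = 4.46

Using pH = pKa + log([base]/[acid]) with [base]/[acid] = 0.21/0.51:
pH = 4.85 + (-0.385) = 4.46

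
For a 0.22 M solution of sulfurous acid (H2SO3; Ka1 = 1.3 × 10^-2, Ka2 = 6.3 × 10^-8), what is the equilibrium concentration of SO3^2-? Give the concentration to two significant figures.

First ionization gives [H+] ≈ [HSO3-] = 4.74 × 10^-2 M.
Second step: Ka2 = [H+][SO3^2-]/[HSO3-] ≈ [SO3^2-] (since [H+] ≈ [HSO3-]).
So [SO3^2-] ≈ Ka2.

6.3 × 10^-8 M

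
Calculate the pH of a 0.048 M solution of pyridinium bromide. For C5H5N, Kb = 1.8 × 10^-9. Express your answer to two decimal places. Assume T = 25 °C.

pH = 3.29

C5H5NH+ is the conjugate acid of the weak base C5H5N.
Ka = Kw/Kb = 1.0×10^-14 / 1.8 × 10^-9 = 5.56 × 10^-6
Ka = x²/(0.048 − x) = 5.56 × 10^-6
Assume x ≪ 0.048: x ≈ √(5.56 × 10^-6 × 0.048) = 5.17 × 10^-4 M
Check: 1.1% ionized — well under 5%, approximation valid.
pH = −log[H+] = −log(5.17 × 10^-4) = 3.29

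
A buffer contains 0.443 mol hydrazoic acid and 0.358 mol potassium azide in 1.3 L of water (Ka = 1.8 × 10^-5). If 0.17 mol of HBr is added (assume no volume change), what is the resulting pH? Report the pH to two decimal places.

After neutralization: n(HN3) = 0.613 mol, n(N3-) = 0.188 mol.
pKa = −log(1.8 × 10^-5) = 4.745
pH = pKa + log(n_N3-/n_HN3) = 4.745 + log(0.188/0.613) = 4.745 + (-0.513)

pH = 4.23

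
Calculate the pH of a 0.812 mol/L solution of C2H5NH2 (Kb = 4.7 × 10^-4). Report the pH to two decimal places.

C2H5NH2 + H2O ⇌ C2H5NH3+ + OH-
From the ICE table, Kb = x²/(0.812 − x) = 4.7 × 10^-4.
Assume x ≪ 0.812: x ≈ √(4.7 × 10^-4 × 0.812) = 1.95 × 10^-2 M
(x/C₀ = 2.4% < 5%, so the approximation holds.)
pOH = 1.71, so pH = 14.00 − pOH = 12.29

pH = 12.29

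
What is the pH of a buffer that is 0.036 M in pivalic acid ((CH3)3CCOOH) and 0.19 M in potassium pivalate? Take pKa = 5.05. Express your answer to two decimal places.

Using pH = pKa + log([base]/[acid]) with [base]/[acid] = 0.19/0.036:
pH = 5.05 + (+0.722) = 5.77

pH = 5.77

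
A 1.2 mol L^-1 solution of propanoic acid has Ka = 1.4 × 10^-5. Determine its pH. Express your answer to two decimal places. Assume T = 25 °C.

pH = 2.39

CH3CH2COOH ⇌ CH3CH2COO- + H+
From the ICE table, Ka = x²/(1.2 − x) = 1.4 × 10^-5.
Neglecting x in the denominator: x = √(1.4 × 10^-5 × 1.2) = 4.10 × 10^-3 M
Check: 0.34% ionized — well under 5%, approximation valid.
pH = −log(4.10 × 10^-3) = 2.39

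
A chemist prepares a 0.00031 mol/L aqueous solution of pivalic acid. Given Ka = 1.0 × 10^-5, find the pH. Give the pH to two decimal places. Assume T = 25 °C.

pH = 4.29

(CH3)3CCOOH ⇌ (CH3)3CCOO- + H+
From the ICE table, Ka = x²/(0.00031 − x) = 1.0 × 10^-5.
Here C₀/Ka ≈ 31, so the small-x approximation fails. Use the quadratic:
x = [−1e-05 + √(1e-05² + 1.24e-08)]/2 = 5.09 × 10^-5 M
pH = −log[H+] = −log(5.09 × 10^-5) = 4.29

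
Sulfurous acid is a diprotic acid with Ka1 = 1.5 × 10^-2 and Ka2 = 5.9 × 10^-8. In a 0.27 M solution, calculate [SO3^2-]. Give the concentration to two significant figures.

5.9 × 10^-8 M

First ionization gives [H+] ≈ [HSO3-] = 5.66 × 10^-2 M.
Second step: Ka2 = [H+][SO3^2-]/[HSO3-] ≈ [SO3^2-] (since [H+] ≈ [HSO3-]).
So [SO3^2-] ≈ Ka2.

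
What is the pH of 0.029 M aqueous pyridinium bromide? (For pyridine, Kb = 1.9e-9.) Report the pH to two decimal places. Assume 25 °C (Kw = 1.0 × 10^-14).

C5H5NH+ is the conjugate acid of the weak base C5H5N.
Ka = Kw/Kb = 1.0×10^-14 / 1.9 × 10^-9 = 5.26 × 10^-6
From the ICE table, Ka = [H+]²/(0.029 − [H+]) = 5.26 × 10^-6.
Neglecting [H+] in the denominator: [H+] = √(5.26 × 10^-6 × 0.029) = 3.91 × 10^-4 M
([H+]/C₀ = 1.3% < 5%, so the approximation holds.)
pH = −log(3.91 × 10^-4) = 3.41

pH = 3.41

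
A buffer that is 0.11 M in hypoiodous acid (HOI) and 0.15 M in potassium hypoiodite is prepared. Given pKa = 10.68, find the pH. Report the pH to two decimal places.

pH = pKa + log([A⁻]/[HA]) = 10.68 + log(0.15/0.11)
pH = 10.68 + (+0.135) = 10.81

pH = 10.81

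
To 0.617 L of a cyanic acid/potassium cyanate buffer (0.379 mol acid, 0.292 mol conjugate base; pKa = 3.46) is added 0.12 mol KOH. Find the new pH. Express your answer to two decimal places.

After neutralization: n(HOCN) = 0.259 mol, n(OCN-) = 0.412 mol.
pH = pKa + log([A⁻]/[HA]) = 3.46 + log(0.412/0.259) = 3.46 +0.202

pH = 3.66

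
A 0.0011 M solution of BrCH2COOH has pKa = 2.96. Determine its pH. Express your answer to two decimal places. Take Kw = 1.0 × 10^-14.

pH = 3.17

BrCH2COOH ⇌ BrCH2COO- + H+
Ka = 10^(−2.96) = 1.10 × 10^-3
From the ICE table, Ka = x²/(0.0011 − x) = 1.10 × 10^-3.
x is not negligible relative to C₀; solve x² + 0.0011·x − 1.21e-06 = 0.
x = [−0.0011 + √(0.0011² + 4.84e-06)]/2 = 6.80 × 10^-4 M
pH = −log[H+] = −log(6.80 × 10^-4) = 3.17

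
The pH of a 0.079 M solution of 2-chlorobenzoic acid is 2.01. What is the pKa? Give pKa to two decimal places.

pKa = 2.86

[H+] = 10^(-2.01) = 9.77 × 10^-3 M
At equilibrium [HA] = 0.079 − 9.77 × 10^-3 = 6.92 × 10^-2 M
Ka = [H+][A-]/[HA] = (9.77 × 10^-3)² / 6.92 × 10^-2 = 1.38 × 10^-3
pKa = -log(1.38 × 10^-3) = 2.86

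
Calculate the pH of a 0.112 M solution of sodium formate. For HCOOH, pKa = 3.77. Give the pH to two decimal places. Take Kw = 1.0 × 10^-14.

pH = 8.41

HCOO- is the conjugate base of the weak acid HCOOH.
Ka = 10^(−3.77) = 1.70 × 10^-4
Kb = Kw/Ka = 1.0×10^-14 / 1.70 × 10^-4 = 5.88 × 10^-11
Let x = [OH-] at equilibrium. Kb = x²/(0.112 − x).
Neglecting x in the denominator: x = √(5.88 × 10^-11 × 0.112) = 2.57 × 10^-6 M
(x/C₀ = 0.0023% < 5%, so the approximation holds.)
pOH = −log(2.57 × 10^-6) = 5.59; pH = 14.00 − 5.59 = 8.41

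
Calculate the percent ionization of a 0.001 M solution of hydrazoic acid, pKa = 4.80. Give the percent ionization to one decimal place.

HN3 ⇌ N3- + H+; let x = [H+] at equilibrium.
Ka = 10^(−4.80) = 1.58 × 10^-5
Ka = x²/(C₀ − x); solving the quadratic gives x = 1.18 × 10^-4 M.
% ionization = x/C₀ × 100% = 1.18 × 10^-4/0.001 × 100% = 11.8%

11.8%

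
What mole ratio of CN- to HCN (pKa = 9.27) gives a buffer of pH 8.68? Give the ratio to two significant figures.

ratio = 0.26

pH = pKa + log(r) ⇒ log(r) = 8.68 − 9.27 = -0.59
r = [CN-]/[HCN] = 10^(-0.59) = 0.257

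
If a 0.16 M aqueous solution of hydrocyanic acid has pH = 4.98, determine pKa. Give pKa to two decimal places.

pKa = 9.16

[H+] = 10^(-4.98) = 1.05 × 10^-5 M
At equilibrium [HA] = 0.16 − 1.05 × 10^-5 = 1.60 × 10^-1 M
Ka = [H+][A-]/[HA] = (1.05 × 10^-5)² / 1.60 × 10^-1 = 6.89 × 10^-10
pKa = -log(6.89 × 10^-10) = 9.16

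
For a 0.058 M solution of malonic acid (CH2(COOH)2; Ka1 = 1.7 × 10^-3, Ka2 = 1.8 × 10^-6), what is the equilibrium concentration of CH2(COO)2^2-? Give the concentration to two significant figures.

1.8 × 10^-6 M

First ionization gives [H+] ≈ [CH2(COOH)COO-] = 9.12 × 10^-3 M.
Second step: Ka2 = [H+][CH2(COO)2^2-]/[CH2(COOH)COO-] ≈ [CH2(COO)2^2-] (since [H+] ≈ [CH2(COOH)COO-]).
So [CH2(COO)2^2-] ≈ Ka2.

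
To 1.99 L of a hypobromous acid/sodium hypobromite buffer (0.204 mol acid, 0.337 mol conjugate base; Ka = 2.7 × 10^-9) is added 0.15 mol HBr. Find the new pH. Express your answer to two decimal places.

pH = 8.29

After neutralization: n(HOBr) = 0.354 mol, n(OBr-) = 0.187 mol.
pKa = −log(2.7 × 10^-9) = 8.569
pH = pKa + log(n_OBr-/n_HOBr) = 8.569 + log(0.187/0.354) = 8.569 + (-0.277)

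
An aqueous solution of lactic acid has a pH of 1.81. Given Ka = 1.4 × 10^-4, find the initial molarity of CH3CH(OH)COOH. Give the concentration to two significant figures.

[H+] = 10^(-1.81) = 1.55 × 10^-2 M = x
Ka = x²/(C₀ − x) ⇒ C₀ = x + x²/Ka
C₀ = 1.55 × 10^-2 + (1.55 × 10^-2)²/(1.4 × 10^-4) = 1.73 M

C₀ = 1.7 M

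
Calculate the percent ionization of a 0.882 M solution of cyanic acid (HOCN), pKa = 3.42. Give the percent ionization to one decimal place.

HOCN ⇌ OCN- + H+; let x = [H+] at equilibrium.
Ka = 10^(−3.42) = 3.80 × 10^-4
x ≈ √(Ka·C₀) = √(3.80 × 10^-4 × 0.882) = 1.83 × 10^-2 M
% ionization = x/C₀ × 100% = 1.83 × 10^-2/0.882 × 100% = 2.1%

2.1%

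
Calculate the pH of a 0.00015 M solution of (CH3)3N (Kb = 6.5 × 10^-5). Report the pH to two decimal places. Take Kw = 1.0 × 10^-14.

(CH3)3N + H2O ⇌ (CH3)3NH+ + OH-
Kb = [OH-]²/(0.00015 − [OH-]) = 6.5 × 10^-5
Here C₀/Kb ≈ 2.31, so the small-[OH-] approximation fails. Use the quadratic:
[OH-] = [−6.5e-05 + √(6.5e-05² + 3.9e-08)]/2 = 7.15 × 10^-5 M
pOH = −log(7.15 × 10^-5) = 4.15; pH = 14.00 − 4.15 = 9.85

pH = 9.85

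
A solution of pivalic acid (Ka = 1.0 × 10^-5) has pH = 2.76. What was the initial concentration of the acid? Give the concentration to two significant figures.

C₀ = 3.0 × 10^-1 M

[H+] = 10^(-2.76) = 1.74 × 10^-3 M = x
Ka = x²/(C₀ − x) ⇒ C₀ = x + x²/Ka
C₀ = 1.74 × 10^-3 + (1.74 × 10^-3)²/(1.0 × 10^-5) = 3.04 × 10^-1 M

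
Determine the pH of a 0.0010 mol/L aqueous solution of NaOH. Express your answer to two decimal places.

pH = 11.00

NaOH is a strong base; [OH-] = 0.001 M.
pOH = -log(0.001) = 3.00
pH = 14.00 - 3.00 = 11.00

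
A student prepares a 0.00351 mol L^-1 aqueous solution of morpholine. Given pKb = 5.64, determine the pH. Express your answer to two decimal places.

C4H8ONH + H2O ⇌ C4H8ONH2+ + OH-
Kb = 10^(−5.64) = 2.29 × 10^-6
From the ICE table, Kb = [OH-]²/(0.00351 − [OH-]) = 2.29 × 10^-6.
Neglecting [OH-] in the denominator: [OH-] = √(2.29 × 10^-6 × 0.00351) = 8.97 × 10^-5 M
pOH = 4.05, so pH = 14.00 − pOH = 9.95

pH = 9.95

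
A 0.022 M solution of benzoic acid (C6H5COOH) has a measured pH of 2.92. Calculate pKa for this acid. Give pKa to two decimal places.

pKa = 4.16

[H+] = 10^(-2.92) = 1.20 × 10^-3 M
At equilibrium [HA] = 0.022 − 1.20 × 10^-3 = 2.08 × 10^-2 M
Ka = [H+][A-]/[HA] = (1.20 × 10^-3)² / 2.08 × 10^-2 = 6.92 × 10^-5
pKa = -log(6.92 × 10^-5) = 4.16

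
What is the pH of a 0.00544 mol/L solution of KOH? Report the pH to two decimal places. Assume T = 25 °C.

KOH is a strong base; [OH-] = 0.00544 M.
pOH = -log(0.00544) = 2.26
pH = 14.00 - 2.26 = 11.74

pH = 11.74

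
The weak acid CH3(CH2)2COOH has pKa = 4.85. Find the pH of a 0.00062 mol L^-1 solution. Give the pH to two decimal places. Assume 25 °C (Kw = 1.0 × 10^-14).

CH3(CH2)2COOH ⇌ CH3(CH2)2COO- + H+
Ka = 10^(−4.85) = 1.41 × 10^-5
From the ICE table, Ka = x²/(0.00062 − x) = 1.41 × 10^-5.
Here C₀/Ka ≈ 44, so the small-x approximation fails. Use the quadratic:
x = [−1.41e-05 + √(1.41e-05² + 3.5e-08)]/2 = 8.67 × 10^-5 M
pH = −log[H+] = −log(8.67 × 10^-5) = 4.06

pH = 4.06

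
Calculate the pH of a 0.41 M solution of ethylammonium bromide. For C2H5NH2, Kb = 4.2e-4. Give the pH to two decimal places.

pH = 5.51

C2H5NH3+ is the conjugate acid of the weak base C2H5NH2.
Ka = Kw/Kb = 1.0×10^-14 / 4.2 × 10^-4 = 2.38 × 10^-11
Ka = [H+]²/(0.41 − [H+]) = 2.38 × 10^-11
Neglecting [H+] in the denominator: [H+] = √(2.38 × 10^-11 × 0.41) = 3.12 × 10^-6 M
([H+]/C₀ = 0.00076% < 5%, so the approximation holds.)
pH = −log(3.12 × 10^-6) = 5.51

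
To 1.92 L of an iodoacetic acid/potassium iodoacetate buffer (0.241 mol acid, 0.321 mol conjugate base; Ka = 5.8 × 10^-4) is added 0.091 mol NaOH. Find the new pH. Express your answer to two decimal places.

After neutralization: n(ICH2COOH) = 0.15 mol, n(ICH2COO-) = 0.412 mol.
pKa = −log(5.8 × 10^-4) = 3.237
pH = pKa + log([A⁻]/[HA]) = 3.237 + log(0.412/0.15) = 3.237 +0.439

pH = 3.68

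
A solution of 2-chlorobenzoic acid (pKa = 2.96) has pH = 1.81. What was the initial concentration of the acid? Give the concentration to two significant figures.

[H+] = 10^(-1.81) = 1.55 × 10^-2 M = x
Ka = 10^(−2.96) = 1.10 × 10^-3
Ka = x²/(C₀ − x) ⇒ C₀ = x + x²/Ka
C₀ = 1.55 × 10^-2 + (1.55 × 10^-2)²/(1.10 × 10^-3) = 2.34 × 10^-1 M

C₀ = 2.3 × 10^-1 M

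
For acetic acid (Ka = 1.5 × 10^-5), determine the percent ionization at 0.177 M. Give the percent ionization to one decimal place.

CH3COOH ⇌ CH3COO- + H+; let x = [H+] at equilibrium.
x ≈ √(Ka·C₀) = √(1.5 × 10^-5 × 0.177) = 1.63 × 10^-3 M
Fraction ionized = 1.63 × 10^-3 / 0.177 = 0.0092 → 0.9%

0.9%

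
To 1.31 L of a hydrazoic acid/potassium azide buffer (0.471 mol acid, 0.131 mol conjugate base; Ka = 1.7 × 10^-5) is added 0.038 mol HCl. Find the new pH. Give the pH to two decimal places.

After neutralization: n(HN3) = 0.509 mol, n(N3-) = 0.093 mol.
pKa = −log(1.7 × 10^-5) = 4.770
pH = pKa + log(n_N3-/n_HN3) = 4.770 + log(0.093/0.509) = 4.770 + (-0.738)

pH = 4.03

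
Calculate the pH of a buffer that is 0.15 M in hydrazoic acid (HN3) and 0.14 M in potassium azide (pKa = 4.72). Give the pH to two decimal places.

pH = 4.69

pH = pKa + log([A⁻]/[HA]) = 4.72 + log(0.14/0.15)
pH = 4.72 + (-0.030) = 4.69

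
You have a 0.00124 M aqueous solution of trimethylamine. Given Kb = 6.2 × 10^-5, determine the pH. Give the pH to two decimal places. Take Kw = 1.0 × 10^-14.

(CH3)3N + H2O ⇌ (CH3)3NH+ + OH-
Kb = x²/(0.00124 − x) = 6.2 × 10^-5
x is not negligible relative to C₀; solve x² + 6.2e-05·x − 7.69e-08 = 0.
x = (−Kb + √(Kb² + 4·Kb·C₀))/2 = 2.48 × 10^-4 M
pOH = −log(2.48 × 10^-4) = 3.61; pH = 14.00 − 3.61 = 10.39

pH = 10.39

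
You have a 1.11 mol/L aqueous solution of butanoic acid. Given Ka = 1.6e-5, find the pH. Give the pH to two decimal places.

pH = 2.38

CH3(CH2)2COOH ⇌ CH3(CH2)2COO- + H+
From the ICE table, Ka = [H+]²/(1.11 − [H+]) = 1.6 × 10^-5.
Since Ka ≪ C₀, [H+] ≈ √(Ka·C₀) = 4.21 × 10^-3 M.
Check: 0.38% ionized — well under 5%, approximation valid.
pH = −log[H+] = −log(4.21 × 10^-3) = 2.38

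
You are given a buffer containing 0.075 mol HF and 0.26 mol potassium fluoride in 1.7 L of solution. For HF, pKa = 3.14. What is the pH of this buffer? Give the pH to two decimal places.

pH = 3.68

Using pH = pKa + log([base]/[acid]) with [base]/[acid] = 0.26/0.075:
pH = 3.14 + (+0.540) = 3.68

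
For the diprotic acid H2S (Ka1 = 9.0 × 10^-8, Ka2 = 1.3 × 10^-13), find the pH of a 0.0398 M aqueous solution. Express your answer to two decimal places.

Ka1 ≫ Ka2, so treat the first dissociation as the only significant source of H+.
Ka1 = x²/(0.0398 − x) = 9.0 × 10^-8
x ≈ √(9.0 × 10^-8 × 0.0398) = 5.98 × 10^-5 M
pH = −log(5.98 × 10^-5) = 4.22

pH = 4.22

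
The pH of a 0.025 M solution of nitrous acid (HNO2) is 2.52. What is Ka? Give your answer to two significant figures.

Ka = 4.1 × 10^-4

[H+] = 10^(-2.52) = 3.02 × 10^-3 M
At equilibrium [HA] = 0.025 − 3.02 × 10^-3 = 2.20 × 10^-2 M
Ka = [H+][A-]/[HA] = (3.02 × 10^-3)² / 2.20 × 10^-2 = 4.1 × 10^-4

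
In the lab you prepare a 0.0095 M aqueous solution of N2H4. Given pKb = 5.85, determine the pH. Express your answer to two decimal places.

N2H4 + H2O ⇌ N2H5+ + OH-
Kb = 10^(−5.85) = 1.41 × 10^-6
From the ICE table, Kb = [OH-]²/(0.0095 − [OH-]) = 1.41 × 10^-6.
Since Kb ≪ C₀, [OH-] ≈ √(Kb·C₀) = 1.16 × 10^-4 M.
pOH = 3.94, so pH = 14.00 − pOH = 10.06

pH = 10.06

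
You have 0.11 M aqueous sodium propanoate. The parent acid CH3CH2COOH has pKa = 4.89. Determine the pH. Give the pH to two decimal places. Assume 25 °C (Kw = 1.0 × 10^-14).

pH = 8.97

CH3CH2COO- is the conjugate base of the weak acid CH3CH2COOH.
Ka = 10^(−4.89) = 1.29 × 10^-5
Kb = Kw/Ka = 1.0×10^-14 / 1.29 × 10^-5 = 7.75 × 10^-10
From the ICE table, Kb = x²/(0.11 − x) = 7.75 × 10^-10.
Neglecting x in the denominator: x = √(7.75 × 10^-10 × 0.11) = 9.23 × 10^-6 M
pOH = −log(9.23 × 10^-6) = 5.03; pH = 14.00 − 5.03 = 8.97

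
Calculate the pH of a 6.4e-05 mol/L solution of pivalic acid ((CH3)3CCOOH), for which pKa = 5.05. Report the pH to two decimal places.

(CH3)3CCOOH ⇌ (CH3)3CCOO- + H+
Ka = 10^(−5.05) = 8.91 × 10^-6
Ka = x²/(6.4e-05 − x) = 8.91 × 10^-6
The 5% rule fails; solving x² + Ka·x − Ka·C₀ = 0 exactly:
x = (−Ka + √(Ka² + 4·Ka·C₀))/2 = 1.98 × 10^-5 M
pH = −log(1.98 × 10^-5) = 4.70

pH = 4.70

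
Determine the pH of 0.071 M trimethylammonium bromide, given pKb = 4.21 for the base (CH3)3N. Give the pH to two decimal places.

(CH3)3NH+ is the conjugate acid of the weak base (CH3)3N.
Kb = 10^(−4.21) = 6.17 × 10^-5
Ka = Kw/Kb = 1.0×10^-14 / 6.17 × 10^-5 = 1.62 × 10^-10
Ka = x²/(0.071 − x) = 1.62 × 10^-10
Since Ka ≪ C₀, x ≈ √(Ka·C₀) = 3.39 × 10^-6 M.
Check: 0.0048% ionized — well under 5%, approximation valid.
pH = −log(3.39 × 10^-6) = 5.47

pH = 5.47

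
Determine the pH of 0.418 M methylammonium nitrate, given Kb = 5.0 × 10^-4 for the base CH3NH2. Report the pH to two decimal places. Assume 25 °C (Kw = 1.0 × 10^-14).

CH3NH3+ is the conjugate acid of the weak base CH3NH2.
Ka = Kw/Kb = 1.0×10^-14 / 5.0 × 10^-4 = 2.00 × 10^-11
From the ICE table, Ka = x²/(0.418 − x) = 2.00 × 10^-11.
Since Ka ≪ C₀, x ≈ √(Ka·C₀) = 2.89 × 10^-6 M.
pH = −log[H+] = −log(2.89 × 10^-6) = 5.54

pH = 5.54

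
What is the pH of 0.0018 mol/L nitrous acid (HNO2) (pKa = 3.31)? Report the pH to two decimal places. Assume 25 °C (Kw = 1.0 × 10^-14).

pH = 3.14

HNO2 ⇌ NO2- + H+
Ka = 10^(−3.31) = 4.90 × 10^-4
Ka = [H+]²/(0.0018 − [H+]) = 4.90 × 10^-4
[H+] is not negligible relative to C₀; solve [H+]² + 0.00049·[H+] − 8.82e-07 = 0.
[H+] = (−Ka + √(Ka² + 4·Ka·C₀))/2 = 7.26 × 10^-4 M
pH = −log[H+] = −log(7.26 × 10^-4) = 3.14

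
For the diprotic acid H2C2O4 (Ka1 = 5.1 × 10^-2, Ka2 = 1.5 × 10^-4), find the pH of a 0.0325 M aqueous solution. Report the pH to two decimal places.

Ka1 ≫ Ka2, so treat the first dissociation as the only significant source of H+.
Ka1 = x²/(0.0325 − x) = 5.1 × 10^-2
Solving the quadratic: x = (−Ka1 + √(Ka1² + 4·Ka1·C₀))/2 = 2.25 × 10^-2 M
pH = −log(2.25 × 10^-2) = 1.65

pH = 1.65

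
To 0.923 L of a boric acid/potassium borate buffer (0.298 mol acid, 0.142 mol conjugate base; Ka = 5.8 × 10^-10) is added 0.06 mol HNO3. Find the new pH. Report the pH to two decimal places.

pH = 8.60

Added H+ converts B(OH)4- to B(OH)3: B(OH)3 → 0.358 mol, B(OH)4- → 0.082 mol.
pKa = −log(5.8 × 10^-10) = 9.237
pH = pKa + log(n_B(OH)4-/n_B(OH)3) = 9.237 + log(0.082/0.358) = 9.237 + (-0.640)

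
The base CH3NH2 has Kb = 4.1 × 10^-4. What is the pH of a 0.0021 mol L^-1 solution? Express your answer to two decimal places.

CH3NH2 + H2O ⇌ CH3NH3+ + OH-
From the ICE table, Kb = [OH-]²/(0.0021 − [OH-]) = 4.1 × 10^-4.
The 5% rule fails; solving [OH-]² + Kb·[OH-] − Kb·C₀ = 0 exactly:
[OH-] = (−Kb + √(Kb² + 4·Kb·C₀))/2 = 7.45 × 10^-4 M
pOH = −log(7.45 × 10^-4) = 3.13; pH = 14.00 − 3.13 = 10.87

pH = 10.87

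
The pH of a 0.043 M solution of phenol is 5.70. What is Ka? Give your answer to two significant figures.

Ka = 9.3 × 10^-11

[H+] = 10^(-5.70) = 2.00 × 10^-6 M
At equilibrium [HA] = 0.043 − 2.00 × 10^-6 = 4.30 × 10^-2 M
Ka = [H+][A-]/[HA] = (2.00 × 10^-6)² / 4.30 × 10^-2 = 9.3 × 10^-11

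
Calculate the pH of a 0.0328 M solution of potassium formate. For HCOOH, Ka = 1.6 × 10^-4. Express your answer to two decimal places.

HCOO- is the conjugate base of the weak acid HCOOH.
Kb = Kw/Ka = 1.0×10^-14 / 1.6 × 10^-4 = 6.25 × 10^-11
Kb = x²/(0.0328 − x) = 6.25 × 10^-11
Neglecting x in the denominator: x = √(6.25 × 10^-11 × 0.0328) = 1.43 × 10^-6 M
pOH = −log(1.43 × 10^-6) = 5.84; pH = 14.00 − 5.84 = 8.16

pH = 8.16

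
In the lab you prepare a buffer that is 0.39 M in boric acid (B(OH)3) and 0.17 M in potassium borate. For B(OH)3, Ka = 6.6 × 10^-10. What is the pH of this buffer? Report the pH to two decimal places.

pH = 8.82

pKa = −log(6.6 × 10^-10) = 9.180
Henderson–Hasselbalch: pH = pKa + log([B(OH)4-]/[B(OH)3]) = 9.180 + log(0.17/0.39)
pH = 9.180 + (-0.361) = 8.82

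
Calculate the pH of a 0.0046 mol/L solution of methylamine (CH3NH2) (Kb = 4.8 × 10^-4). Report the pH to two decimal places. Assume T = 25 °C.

pH = 11.10

CH3NH2 + H2O ⇌ CH3NH3+ + OH-
From the ICE table, Kb = x²/(0.0046 − x) = 4.8 × 10^-4.
x is not negligible relative to C₀; solve x² + 0.00048·x − 2.21e-06 = 0.
x = [−0.00048 + √(0.00048² + 8.83e-06)]/2 = 1.27 × 10^-3 M
pOH = 2.90, so pH = 14.00 − pOH = 11.10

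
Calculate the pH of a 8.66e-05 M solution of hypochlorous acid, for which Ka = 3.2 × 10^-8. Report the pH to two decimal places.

pH = 5.78

HOCl ⇌ OCl- + H+
Ka = [H+]²/(8.66e-05 − [H+]) = 3.2 × 10^-8
Neglecting [H+] in the denominator: [H+] = √(3.2 × 10^-8 × 8.66e-05) = 1.66 × 10^-6 M
pH = −log[H+] = −log(1.66 × 10^-6) = 5.78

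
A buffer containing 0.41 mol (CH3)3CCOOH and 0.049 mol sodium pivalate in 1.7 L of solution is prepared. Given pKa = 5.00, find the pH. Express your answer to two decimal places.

pH = pKa + log([A⁻]/[HA]) = 5.00 + log(0.049/0.41)
pH = 5.00 + (-0.923) = 4.08

pH = 4.08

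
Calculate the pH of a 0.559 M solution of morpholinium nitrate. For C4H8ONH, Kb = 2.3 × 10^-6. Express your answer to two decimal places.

pH = 4.31

C4H8ONH2+ is the conjugate acid of the weak base C4H8ONH.
Ka = Kw/Kb = 1.0×10^-14 / 2.3 × 10^-6 = 4.35 × 10^-9
From the ICE table, Ka = [H+]²/(0.559 − [H+]) = 4.35 × 10^-9.
Since Ka ≪ C₀, [H+] ≈ √(Ka·C₀) = 4.93 × 10^-5 M.
pH = −log(4.93 × 10^-5) = 4.31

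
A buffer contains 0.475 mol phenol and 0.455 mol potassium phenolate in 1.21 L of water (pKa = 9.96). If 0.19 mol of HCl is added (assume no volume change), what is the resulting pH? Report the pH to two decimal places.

pH = 9.56

After neutralization: n(C6H5OH) = 0.665 mol, n(C6H5O-) = 0.265 mol.
pH = pKa + log(n_C6H5O-/n_C6H5OH) = 9.96 + log(0.265/0.665) = 9.96 + (-0.400)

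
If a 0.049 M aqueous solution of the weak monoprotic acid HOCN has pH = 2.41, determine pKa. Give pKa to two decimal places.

[H+] = 10^(-2.41) = 3.89 × 10^-3 M
At equilibrium [HA] = 0.049 − 3.89 × 10^-3 = 4.51 × 10^-2 M
Ka = [H+][A-]/[HA] = (3.89 × 10^-3)² / 4.51 × 10^-2 = 3.36 × 10^-4
pKa = -log(3.36 × 10^-4) = 3.47

pKa = 3.47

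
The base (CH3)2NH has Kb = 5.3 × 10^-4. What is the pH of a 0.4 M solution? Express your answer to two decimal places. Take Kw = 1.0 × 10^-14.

pH = 12.16

(CH3)2NH + H2O ⇌ (CH3)2NH2+ + OH-
From the ICE table, Kb = [OH-]²/(0.4 − [OH-]) = 5.3 × 10^-4.
Neglecting [OH-] in the denominator: [OH-] = √(5.3 × 10^-4 × 0.4) = 1.46 × 10^-2 M
([OH-]/C₀ = 3.6% < 5%, so the approximation holds.)
pOH = 1.84, so pH = 14.00 − pOH = 12.16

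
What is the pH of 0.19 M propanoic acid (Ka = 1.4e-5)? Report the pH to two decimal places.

CH3CH2COOH ⇌ CH3CH2COO- + H+
From the ICE table, Ka = [H+]²/(0.19 − [H+]) = 1.4 × 10^-5.
Since Ka ≪ C₀, [H+] ≈ √(Ka·C₀) = 1.63 × 10^-3 M.
pH = −log(1.63 × 10^-3) = 2.79

pH = 2.79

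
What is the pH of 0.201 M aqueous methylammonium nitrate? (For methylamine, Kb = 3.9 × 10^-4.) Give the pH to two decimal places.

pH = 5.64

CH3NH3+ is the conjugate acid of the weak base CH3NH2.
Ka = Kw/Kb = 1.0×10^-14 / 3.9 × 10^-4 = 2.56 × 10^-11
Ka = [H+]²/(0.201 − [H+]) = 2.56 × 10^-11
Since Ka ≪ C₀, [H+] ≈ √(Ka·C₀) = 2.27 × 10^-6 M.
Check: 0.0011% ionized — well under 5%, approximation valid.
pH = −log(2.27 × 10^-6) = 5.64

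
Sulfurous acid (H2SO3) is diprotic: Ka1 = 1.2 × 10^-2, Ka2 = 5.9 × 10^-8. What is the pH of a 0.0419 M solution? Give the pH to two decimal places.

Ka1 ≫ Ka2, so treat the first dissociation as the only significant source of H+.
Ka1 = x²/(0.0419 − x) = 1.2 × 10^-2
Solving the quadratic: x = (−Ka1 + √(Ka1² + 4·Ka1·C₀))/2 = 1.72 × 10^-2 M
pH = −log(1.72 × 10^-2) = 1.76

pH = 1.76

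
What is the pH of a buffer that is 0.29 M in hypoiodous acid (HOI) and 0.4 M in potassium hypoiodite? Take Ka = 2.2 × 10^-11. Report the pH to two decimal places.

pH = 10.80

pKa = −log(2.2 × 10^-11) = 10.658
pH = pKa + log([A⁻]/[HA]) = 10.658 + log(0.4/0.29)
pH = 10.658 + (+0.140) = 10.80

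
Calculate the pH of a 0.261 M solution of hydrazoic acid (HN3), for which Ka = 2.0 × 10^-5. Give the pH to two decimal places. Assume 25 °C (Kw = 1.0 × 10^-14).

HN3 ⇌ N3- + H+
From the ICE table, Ka = x²/(0.261 − x) = 2.0 × 10^-5.
Assume x ≪ 0.261: x ≈ √(2.0 × 10^-5 × 0.261) = 2.28 × 10^-3 M
pH = −log[H+] = −log(2.28 × 10^-3) = 2.64

pH = 2.64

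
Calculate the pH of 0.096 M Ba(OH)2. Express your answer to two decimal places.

pH = 13.28

Ba(OH)2 is a strong base (each formula unit releases 2 OH-); [OH-] = 0.192 M.
pOH = -log(0.192) = 0.72
pH = 14.00 - 0.72 = 13.28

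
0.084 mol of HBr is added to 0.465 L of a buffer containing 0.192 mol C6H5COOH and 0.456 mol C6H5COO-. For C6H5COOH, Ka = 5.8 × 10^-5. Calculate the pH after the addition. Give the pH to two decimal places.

Added H+ converts C6H5COO- to C6H5COOH: C6H5COOH → 0.276 mol, C6H5COO- → 0.372 mol.
pKa = −log(5.8 × 10^-5) = 4.237
pH = pKa + log([A⁻]/[HA]) = 4.237 + log(0.372/0.276) = 4.237 +0.130

pH = 4.37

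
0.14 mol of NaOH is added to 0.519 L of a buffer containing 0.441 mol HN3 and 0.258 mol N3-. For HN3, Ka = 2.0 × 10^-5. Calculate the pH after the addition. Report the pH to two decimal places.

After neutralization: n(HN3) = 0.301 mol, n(N3-) = 0.398 mol.
pKa = −log(2.0 × 10^-5) = 4.699
pH = pKa + log([A⁻]/[HA]) = 4.699 + log(0.398/0.301) = 4.699 +0.121

pH = 4.82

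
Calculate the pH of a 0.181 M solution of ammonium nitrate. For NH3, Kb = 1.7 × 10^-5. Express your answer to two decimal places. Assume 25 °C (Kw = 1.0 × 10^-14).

pH = 4.99

NH4+ is the conjugate acid of the weak base NH3.
Ka = Kw/Kb = 1.0×10^-14 / 1.7 × 10^-5 = 5.88 × 10^-10
Let x = [H+] at equilibrium. Ka = x²/(0.181 − x).
Since Ka ≪ C₀, x ≈ √(Ka·C₀) = 1.03 × 10^-5 M.
pH = −log(1.03 × 10^-5) = 4.99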